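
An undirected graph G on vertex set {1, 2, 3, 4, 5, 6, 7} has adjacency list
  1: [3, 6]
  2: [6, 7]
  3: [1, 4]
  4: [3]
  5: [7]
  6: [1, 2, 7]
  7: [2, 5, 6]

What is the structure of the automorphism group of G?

the trivial group

Degrees alone do not determine every vertex (e.g. 1 and 2 both have degree 2), but their neighbour-degree multisets differ: N(1) has degrees [2, 3] while N(2) has degrees [3, 3]. Repeating this refinement separates all vertices, so the only automorphism is the identity.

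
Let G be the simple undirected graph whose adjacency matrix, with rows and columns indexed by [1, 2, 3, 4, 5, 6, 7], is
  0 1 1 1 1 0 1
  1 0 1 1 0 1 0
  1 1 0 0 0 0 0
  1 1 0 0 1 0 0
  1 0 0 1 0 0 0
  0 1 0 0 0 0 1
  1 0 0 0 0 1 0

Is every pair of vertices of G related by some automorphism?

No

Vertex 1 is the only vertex of degree 5, so every automorphism fixes it; G is not vertex-transitive.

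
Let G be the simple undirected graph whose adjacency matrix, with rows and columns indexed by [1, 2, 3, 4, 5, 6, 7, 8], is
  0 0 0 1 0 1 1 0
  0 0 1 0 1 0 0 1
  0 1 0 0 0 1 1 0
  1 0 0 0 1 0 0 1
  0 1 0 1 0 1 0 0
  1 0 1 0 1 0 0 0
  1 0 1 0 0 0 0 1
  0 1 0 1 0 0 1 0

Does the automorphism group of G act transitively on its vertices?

Yes

G is 3-regular and bipartite on 2^3 = 8 vertices with girth 4; it is the hypercube graph Q_3. Aut(Q_3) consists of the signed permutations of the 3 coordinate axes: 3! permutations times 2^3 sign flips, so |Aut| = 2^3·3! = 48. This group acts transitively on the 8 vertices.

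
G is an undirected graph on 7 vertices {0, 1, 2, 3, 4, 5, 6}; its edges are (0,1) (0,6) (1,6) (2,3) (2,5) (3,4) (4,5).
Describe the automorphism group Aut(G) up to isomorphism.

D_4 × D_3

G has two connected components, {2, 3, 4, 5} and {0, 1, 6}; each is 2-regular, so G = C_4 ⊔ C_3. The components are non-isomorphic (different sizes), so Aut(G) = Aut(C_4) × Aut(C_3) = D_4 × D_3 of order 8·6 = 48.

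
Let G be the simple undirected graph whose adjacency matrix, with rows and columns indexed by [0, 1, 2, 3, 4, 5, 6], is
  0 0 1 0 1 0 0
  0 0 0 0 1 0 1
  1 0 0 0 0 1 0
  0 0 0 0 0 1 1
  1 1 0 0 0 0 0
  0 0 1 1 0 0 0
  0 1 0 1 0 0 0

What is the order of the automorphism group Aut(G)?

14

G is 2-regular and connected on 7 vertices, i.e. the cycle C_7. The automorphisms of the 7-cycle are exactly the symmetries of a regular 7-gon: the dihedral group D_7, |D_7| = 14.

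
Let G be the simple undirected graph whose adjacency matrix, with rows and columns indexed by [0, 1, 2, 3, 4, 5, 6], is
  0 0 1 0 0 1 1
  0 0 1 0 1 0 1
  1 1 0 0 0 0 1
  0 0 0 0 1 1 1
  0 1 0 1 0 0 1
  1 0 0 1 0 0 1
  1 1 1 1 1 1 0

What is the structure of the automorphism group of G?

the dihedral group of order 12

Vertex 6 is the unique vertex of degree 6; the remaining 6 vertices each have degree 3 and induce a cycle, so G is the wheel on 7 vertices with hub 6. With the hub fixed, the remaining symmetry is that of the rim cycle C_6, giving the dihedral group D_6.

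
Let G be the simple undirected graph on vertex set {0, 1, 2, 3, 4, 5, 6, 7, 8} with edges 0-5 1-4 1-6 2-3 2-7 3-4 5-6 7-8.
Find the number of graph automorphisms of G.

The degree sequence is [1, 2, 2, 2, 2, 2, 2, 2, 1]; the two degree-1 vertices 0 and 8 are the ends of a path, so G = P_9. The only nontrivial automorphism of a path is the end-to-end reflection, so Aut(G) ≅ Z_2.

2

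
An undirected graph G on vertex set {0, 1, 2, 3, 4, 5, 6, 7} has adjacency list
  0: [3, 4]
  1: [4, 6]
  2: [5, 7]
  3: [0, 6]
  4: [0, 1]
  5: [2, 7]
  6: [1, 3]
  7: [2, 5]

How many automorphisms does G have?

G has two connected components, {0, 1, 3, 4, 6} and {2, 5, 7}; each is 2-regular, so G = C_5 ⊔ C_3. The components are non-isomorphic (different sizes), so Aut(G) = Aut(C_5) × Aut(C_3) = D_5 × D_3 of order 10·6 = 60.

60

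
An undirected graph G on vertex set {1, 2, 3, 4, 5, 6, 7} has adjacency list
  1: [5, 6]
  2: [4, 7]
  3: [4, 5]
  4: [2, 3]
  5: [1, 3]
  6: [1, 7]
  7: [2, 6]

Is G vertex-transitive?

Every vertex has degree 2 and the graph is connected, so G is the 7-cycle C_7. The automorphisms of the 7-cycle are exactly the symmetries of a regular 7-gon: the dihedral group D_7, |D_7| = 14. This group acts transitively on the 7 vertices.

Yes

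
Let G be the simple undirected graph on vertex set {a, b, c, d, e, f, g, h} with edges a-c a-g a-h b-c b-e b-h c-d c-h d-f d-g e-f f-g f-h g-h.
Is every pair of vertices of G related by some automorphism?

Vertex e is the only vertex of degree 2, so every automorphism fixes it; G is not vertex-transitive.

No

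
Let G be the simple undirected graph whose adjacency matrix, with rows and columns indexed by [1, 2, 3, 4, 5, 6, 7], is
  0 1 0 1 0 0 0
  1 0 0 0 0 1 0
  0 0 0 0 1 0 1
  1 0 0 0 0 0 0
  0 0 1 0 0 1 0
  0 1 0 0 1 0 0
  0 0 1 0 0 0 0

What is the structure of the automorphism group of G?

C_2

The degree sequence is [2, 2, 2, 1, 2, 2, 1]; the two degree-1 vertices 4 and 7 are the ends of a path, so G = P_7. The only nontrivial automorphism of a path is the end-to-end reflection, so Aut(G) ≅ Z_2.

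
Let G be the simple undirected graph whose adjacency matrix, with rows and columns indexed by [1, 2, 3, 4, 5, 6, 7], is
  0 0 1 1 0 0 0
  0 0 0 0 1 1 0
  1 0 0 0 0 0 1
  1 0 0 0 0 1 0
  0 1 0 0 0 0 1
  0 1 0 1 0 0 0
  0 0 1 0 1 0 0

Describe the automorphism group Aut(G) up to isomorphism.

the dihedral group of order 14

G is 2-regular and connected on 7 vertices, i.e. the cycle C_7. The automorphisms of the 7-cycle are exactly the symmetries of a regular 7-gon: the dihedral group D_7, |D_7| = 14.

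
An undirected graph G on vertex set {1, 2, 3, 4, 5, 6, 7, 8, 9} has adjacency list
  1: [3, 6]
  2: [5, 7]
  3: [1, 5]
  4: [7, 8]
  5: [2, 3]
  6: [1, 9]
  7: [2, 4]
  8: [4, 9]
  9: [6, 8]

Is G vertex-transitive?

G is 2-regular and connected on 9 vertices, i.e. the cycle C_9. C_9 has 9 rotations and 9 reflections, so Aut(C_9) ≅ D_9 of order 18. Under this action every vertex can be carried to every other, so G is vertex-transitive.

Yes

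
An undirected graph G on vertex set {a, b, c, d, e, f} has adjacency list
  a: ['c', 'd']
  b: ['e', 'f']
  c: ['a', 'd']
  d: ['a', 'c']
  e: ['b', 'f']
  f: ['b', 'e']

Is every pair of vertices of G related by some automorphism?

Yes

G has two connected components, {b, e, f} and {a, c, d}; each is 2-regular, so G = C_3 ⊔ C_3. Aut of a disjoint union of two copies of C_3 is the wreath product D_3 ≀ Z_2, of order 2·6² = 72. This group acts transitively on the 6 vertices.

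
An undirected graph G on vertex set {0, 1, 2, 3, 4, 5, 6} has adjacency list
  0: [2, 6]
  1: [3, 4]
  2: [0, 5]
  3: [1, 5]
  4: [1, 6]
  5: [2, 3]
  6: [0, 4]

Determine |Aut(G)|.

G is 2-regular and connected on 7 vertices, i.e. the cycle C_7. C_7 has 7 rotations and 7 reflections, so Aut(C_7) ≅ D_7 of order 14.

14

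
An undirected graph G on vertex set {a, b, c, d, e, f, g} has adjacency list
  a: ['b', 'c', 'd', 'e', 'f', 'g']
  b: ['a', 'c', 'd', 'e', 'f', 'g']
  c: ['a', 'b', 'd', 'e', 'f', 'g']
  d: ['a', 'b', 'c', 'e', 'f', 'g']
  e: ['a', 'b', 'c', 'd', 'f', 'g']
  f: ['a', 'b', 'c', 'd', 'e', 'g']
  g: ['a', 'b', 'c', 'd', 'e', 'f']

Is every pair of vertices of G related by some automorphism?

Yes

All 7 vertices are pairwise adjacent: G = K_7. Every bijection on the vertex set is an automorphism of K_7; hence Aut(K_7) ≅ S_7, order 5040. This group acts transitively on the 7 vertices.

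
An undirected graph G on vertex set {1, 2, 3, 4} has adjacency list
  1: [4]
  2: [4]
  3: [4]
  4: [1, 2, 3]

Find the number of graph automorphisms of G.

Vertex 4 has degree 3 and every other vertex has degree 1, so G is the star K_{1,3} with centre 4. The 3 leaves are pairwise interchangeable while the centre is fixed, giving Aut(G) = S_3.

6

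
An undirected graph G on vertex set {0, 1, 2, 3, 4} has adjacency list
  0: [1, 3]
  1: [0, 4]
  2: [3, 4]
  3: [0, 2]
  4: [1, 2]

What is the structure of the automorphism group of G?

Every vertex has degree 2 and the graph is connected, so G is the 5-cycle C_5. C_5 has 5 rotations and 5 reflections, so Aut(C_5) ≅ D_5 of order 10.

D_5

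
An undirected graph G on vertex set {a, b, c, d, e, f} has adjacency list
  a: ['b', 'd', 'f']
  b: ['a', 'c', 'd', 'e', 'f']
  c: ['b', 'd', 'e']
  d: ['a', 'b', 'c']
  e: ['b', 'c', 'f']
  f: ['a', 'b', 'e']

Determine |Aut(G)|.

Vertex b is the unique vertex of degree 5; the remaining 5 vertices each have degree 3 and induce a cycle, so G is the wheel on 6 vertices with hub b. With the hub fixed, the remaining symmetry is that of the rim cycle C_5, giving the dihedral group D_5.

10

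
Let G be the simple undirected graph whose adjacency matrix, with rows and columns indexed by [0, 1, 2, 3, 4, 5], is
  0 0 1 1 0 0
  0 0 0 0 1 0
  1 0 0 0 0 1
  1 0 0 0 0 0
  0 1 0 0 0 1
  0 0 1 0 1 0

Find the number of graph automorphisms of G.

2

The degree sequence is [2, 1, 2, 1, 2, 2]; the two degree-1 vertices 1 and 3 are the ends of a path, so G = P_6. The only nontrivial automorphism of a path is the end-to-end reflection, so Aut(G) ≅ Z_2.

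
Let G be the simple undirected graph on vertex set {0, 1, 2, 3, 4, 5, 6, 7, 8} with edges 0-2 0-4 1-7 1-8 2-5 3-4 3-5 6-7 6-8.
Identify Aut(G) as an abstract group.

D_5 × D_4

G has two connected components, {0, 2, 3, 4, 5} and {1, 6, 7, 8}; each is 2-regular, so G = C_5 ⊔ C_4. The components are non-isomorphic (different sizes), so Aut(G) = Aut(C_5) × Aut(C_4) = D_5 × D_4 of order 10·8 = 80.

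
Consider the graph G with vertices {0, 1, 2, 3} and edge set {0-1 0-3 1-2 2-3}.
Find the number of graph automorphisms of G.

G is 2-regular and connected on 4 vertices, i.e. the cycle C_4. C_4 has 4 rotations and 4 reflections, so Aut(C_4) ≅ D_4 of order 8.

8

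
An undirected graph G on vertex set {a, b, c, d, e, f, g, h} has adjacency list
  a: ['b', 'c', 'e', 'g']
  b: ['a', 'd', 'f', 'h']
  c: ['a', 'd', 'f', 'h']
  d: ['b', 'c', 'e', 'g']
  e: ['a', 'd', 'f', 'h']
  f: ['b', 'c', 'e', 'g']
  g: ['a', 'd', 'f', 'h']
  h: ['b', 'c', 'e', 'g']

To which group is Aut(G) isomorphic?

G is 4-regular and bipartite with parts {b, c, e, g} and {a, d, f, h} (each part is independent and every cross-pair is an edge), so G = K_{4,4}. Each part can be permuted independently (S_4 × S_4) and the two equal-size parts can also be swapped, giving (S_4 × S_4) ⋊ Z_2 of order 2·(4!)² = 1152.

(S_4 × S_4) ⋊ Z_2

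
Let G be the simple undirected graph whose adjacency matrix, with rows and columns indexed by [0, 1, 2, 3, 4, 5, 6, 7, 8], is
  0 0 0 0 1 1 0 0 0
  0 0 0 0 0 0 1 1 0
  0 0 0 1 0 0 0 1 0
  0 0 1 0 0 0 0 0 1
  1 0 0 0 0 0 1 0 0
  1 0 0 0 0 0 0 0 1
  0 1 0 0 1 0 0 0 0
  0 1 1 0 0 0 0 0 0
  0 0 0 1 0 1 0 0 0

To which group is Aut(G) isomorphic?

G is 2-regular and connected on 9 vertices, i.e. the cycle C_9. C_9 has 9 rotations and 9 reflections, so Aut(C_9) ≅ D_9 of order 18.

D_9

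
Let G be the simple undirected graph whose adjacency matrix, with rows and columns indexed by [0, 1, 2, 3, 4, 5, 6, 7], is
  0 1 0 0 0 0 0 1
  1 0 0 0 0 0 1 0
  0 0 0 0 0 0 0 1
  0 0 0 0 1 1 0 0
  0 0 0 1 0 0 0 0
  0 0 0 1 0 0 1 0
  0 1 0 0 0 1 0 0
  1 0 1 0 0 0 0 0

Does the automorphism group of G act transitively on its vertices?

Automorphisms preserve degree, but G has vertices of degree 1 and vertices of degree 2; no automorphism maps one to the other, so G is not vertex-transitive.

No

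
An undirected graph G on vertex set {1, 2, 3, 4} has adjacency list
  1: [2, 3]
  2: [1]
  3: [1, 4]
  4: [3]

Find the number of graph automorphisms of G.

2

The degree sequence is [2, 1, 2, 1]; the two degree-1 vertices 2 and 4 are the ends of a path, so G = P_4. The only nontrivial automorphism of a path is the end-to-end reflection, so Aut(G) ≅ Z_2.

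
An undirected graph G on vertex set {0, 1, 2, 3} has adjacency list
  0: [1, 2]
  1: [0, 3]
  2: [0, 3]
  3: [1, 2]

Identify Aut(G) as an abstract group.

D_4

G is 2-regular and bipartite on 2^2 = 4 vertices with girth 4; it is the hypercube graph Q_2. Aut(Q_2) consists of the signed permutations of the 2 coordinate axes: 2! permutations times 2^2 sign flips, so |Aut| = 2^2·2! = 8.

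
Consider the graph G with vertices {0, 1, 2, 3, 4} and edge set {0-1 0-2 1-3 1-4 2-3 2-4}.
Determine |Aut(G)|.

The vertices split by degree into {1, 2} (degree 3) and {0, 3, 4} (degree 2); every edge runs between the two parts, so G is the complete bipartite graph K_{2,3}. The parts have unequal sizes, so no automorphism swaps them; each part is permuted independently, giving S_3 × S_2 of order 3!·2! = 12.

12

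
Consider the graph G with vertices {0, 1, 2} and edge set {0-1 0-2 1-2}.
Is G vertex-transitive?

Yes

Every vertex has degree 2, so G is the complete graph K_3. Every bijection on the vertex set is an automorphism of K_3; hence Aut(K_3) ≅ S_3, order 6. This group acts transitively on the 3 vertices.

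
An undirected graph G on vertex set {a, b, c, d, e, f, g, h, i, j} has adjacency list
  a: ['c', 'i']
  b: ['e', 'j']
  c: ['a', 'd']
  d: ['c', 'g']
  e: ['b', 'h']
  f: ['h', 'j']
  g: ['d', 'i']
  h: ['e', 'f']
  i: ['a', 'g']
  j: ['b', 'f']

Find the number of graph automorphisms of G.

G has two connected components, {a, c, d, g, i} and {b, e, f, h, j}; each is 2-regular, so G = C_5 ⊔ C_5. Aut of a disjoint union of two copies of C_5 is the wreath product D_5 ≀ Z_2, of order 2·10² = 200.

200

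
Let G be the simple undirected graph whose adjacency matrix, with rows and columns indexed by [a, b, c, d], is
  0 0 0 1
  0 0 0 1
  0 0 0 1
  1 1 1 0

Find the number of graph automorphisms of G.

6

Vertex d has degree 3 and every other vertex has degree 1, so G is the star K_{1,3} with centre d. Any automorphism fixes the centre and permutes the 3 leaves freely, so Aut(G) ≅ S_3 of order 3! = 6.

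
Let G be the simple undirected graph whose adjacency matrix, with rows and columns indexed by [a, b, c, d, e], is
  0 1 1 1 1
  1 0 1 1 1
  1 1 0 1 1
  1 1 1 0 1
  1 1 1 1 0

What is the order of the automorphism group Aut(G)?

120

All 5 vertices are pairwise adjacent: G = K_5. Any permutation of the 5 vertices preserves K_5, so Aut(K_5) = S_5 of order 5! = 120.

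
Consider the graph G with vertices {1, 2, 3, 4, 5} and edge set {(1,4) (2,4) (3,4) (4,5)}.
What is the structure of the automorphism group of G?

S_4

Vertex 4 has degree 4 and every other vertex has degree 1, so G is the star K_{1,4} with centre 4. Any automorphism fixes the centre and permutes the 4 leaves freely, so Aut(G) ≅ S_4 of order 4! = 24.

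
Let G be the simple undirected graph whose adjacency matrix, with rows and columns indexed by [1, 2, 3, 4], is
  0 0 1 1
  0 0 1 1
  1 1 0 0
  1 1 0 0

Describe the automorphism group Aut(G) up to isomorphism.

Every vertex has degree 2 and the graph is connected, so G is the 4-cycle C_4. C_4 has 4 rotations and 4 reflections, so Aut(C_4) ≅ D_4 of order 8.

D_4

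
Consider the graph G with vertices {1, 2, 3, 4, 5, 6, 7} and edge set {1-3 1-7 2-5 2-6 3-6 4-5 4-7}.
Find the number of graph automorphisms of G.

G is 2-regular and connected on 7 vertices, i.e. the cycle C_7. The automorphisms of the 7-cycle are exactly the symmetries of a regular 7-gon: the dihedral group D_7, |D_7| = 14.

14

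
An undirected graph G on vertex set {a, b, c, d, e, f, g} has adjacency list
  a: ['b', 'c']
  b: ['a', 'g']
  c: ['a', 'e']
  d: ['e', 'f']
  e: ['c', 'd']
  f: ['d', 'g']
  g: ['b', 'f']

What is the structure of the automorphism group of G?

Every vertex has degree 2 and the graph is connected, so G is the 7-cycle C_7. The automorphisms of the 7-cycle are exactly the symmetries of a regular 7-gon: the dihedral group D_7, |D_7| = 14.

D_7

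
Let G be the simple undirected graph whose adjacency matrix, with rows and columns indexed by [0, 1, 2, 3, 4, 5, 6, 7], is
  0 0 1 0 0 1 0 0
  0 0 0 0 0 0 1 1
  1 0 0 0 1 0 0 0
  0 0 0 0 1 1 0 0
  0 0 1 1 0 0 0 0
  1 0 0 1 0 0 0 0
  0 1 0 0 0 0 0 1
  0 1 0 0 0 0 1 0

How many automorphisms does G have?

60

G has two connected components, {0, 2, 3, 4, 5} and {1, 6, 7}; each is 2-regular, so G = C_5 ⊔ C_3. The components are non-isomorphic (different sizes), so Aut(G) = Aut(C_5) × Aut(C_3) = D_5 × D_3 of order 10·6 = 60.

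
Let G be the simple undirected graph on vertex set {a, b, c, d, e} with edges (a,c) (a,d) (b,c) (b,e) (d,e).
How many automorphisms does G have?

G is 2-regular and connected on 5 vertices, i.e. the cycle C_5. C_5 has 5 rotations and 5 reflections, so Aut(C_5) ≅ D_5 of order 10.

10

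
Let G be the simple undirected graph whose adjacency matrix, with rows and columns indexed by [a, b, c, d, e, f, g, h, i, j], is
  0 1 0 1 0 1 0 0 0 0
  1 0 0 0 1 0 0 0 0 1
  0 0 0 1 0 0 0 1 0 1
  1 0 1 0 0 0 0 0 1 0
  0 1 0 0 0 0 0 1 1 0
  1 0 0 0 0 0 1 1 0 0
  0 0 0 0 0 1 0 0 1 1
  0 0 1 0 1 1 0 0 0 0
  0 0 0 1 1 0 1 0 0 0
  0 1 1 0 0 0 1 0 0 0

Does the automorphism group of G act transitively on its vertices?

G is 3-regular on 10 vertices with no triangles and no 4-cycles (girth 5): this is the Petersen graph. Viewing the Petersen graph as the Kneser graph K(5,2) — vertices are 2-subsets of {1,…,5}, edges join disjoint pairs — its automorphisms are exactly the permutations of the 5-element set, so Aut ≅ S_5 of order 120. Under this action every vertex can be carried to every other, so G is vertex-transitive.

Yes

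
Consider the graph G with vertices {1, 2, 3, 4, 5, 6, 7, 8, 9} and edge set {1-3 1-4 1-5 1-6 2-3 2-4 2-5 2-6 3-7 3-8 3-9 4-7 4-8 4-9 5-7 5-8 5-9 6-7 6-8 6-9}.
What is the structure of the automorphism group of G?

S_5 × S_4

The vertices split by degree into {3, 4, 5, 6} (degree 5) and {1, 2, 7, 8, 9} (degree 4); every edge runs between the two parts, so G is the complete bipartite graph K_{4,5}. Automorphisms preserve the bipartition setwise (since the parts differ in size) and act as S_5 × S_4 within it; |Aut| = 2880.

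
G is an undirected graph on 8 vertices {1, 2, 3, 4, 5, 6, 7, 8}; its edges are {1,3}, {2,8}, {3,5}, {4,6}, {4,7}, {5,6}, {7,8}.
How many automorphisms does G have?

2

The degree sequence is [1, 1, 2, 2, 2, 2, 2, 2]; the two degree-1 vertices 1 and 2 are the ends of a path, so G = P_8. The only nontrivial automorphism of a path is the end-to-end reflection, so Aut(G) ≅ Z_2.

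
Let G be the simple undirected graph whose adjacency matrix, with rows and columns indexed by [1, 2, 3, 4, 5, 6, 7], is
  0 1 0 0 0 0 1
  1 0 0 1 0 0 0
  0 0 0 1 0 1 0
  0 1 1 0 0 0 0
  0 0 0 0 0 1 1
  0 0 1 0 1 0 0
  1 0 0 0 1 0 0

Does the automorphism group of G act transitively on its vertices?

G is 2-regular and connected on 7 vertices, i.e. the cycle C_7. The automorphisms of the 7-cycle are exactly the symmetries of a regular 7-gon: the dihedral group D_7, |D_7| = 14. This group acts transitively on the 7 vertices.

Yes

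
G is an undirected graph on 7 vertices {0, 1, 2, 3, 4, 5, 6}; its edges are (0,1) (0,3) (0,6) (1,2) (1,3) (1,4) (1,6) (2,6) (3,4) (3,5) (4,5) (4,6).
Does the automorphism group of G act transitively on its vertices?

Vertex 0 is the only vertex of degree 3, so every automorphism fixes it; G is not vertex-transitive.

No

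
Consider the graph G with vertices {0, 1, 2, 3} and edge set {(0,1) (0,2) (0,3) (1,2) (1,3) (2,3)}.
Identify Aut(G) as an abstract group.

the symmetric group on 4 letters

All 4 vertices are pairwise adjacent: G = K_4. Any permutation of the 4 vertices preserves K_4, so Aut(K_4) = S_4 of order 4! = 24.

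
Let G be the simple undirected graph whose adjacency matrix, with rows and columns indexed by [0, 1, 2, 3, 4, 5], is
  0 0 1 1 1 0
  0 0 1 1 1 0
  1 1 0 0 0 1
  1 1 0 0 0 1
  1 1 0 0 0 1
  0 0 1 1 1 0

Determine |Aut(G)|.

G is 3-regular and bipartite with parts {2, 3, 4} and {0, 1, 5} (each part is independent and every cross-pair is an edge), so G = K_{3,3}. Aut(K_{3,3}) is the wreath product S_3 ≀ Z_2: permute within each part, then optionally swap the parts; |Aut| = 2·(3!)² = 72.

72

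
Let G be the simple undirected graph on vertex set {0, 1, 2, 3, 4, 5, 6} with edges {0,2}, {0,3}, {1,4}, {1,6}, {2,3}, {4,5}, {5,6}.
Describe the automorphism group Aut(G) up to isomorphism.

D_4 × D_3

G has two connected components, {1, 4, 5, 6} and {0, 2, 3}; each is 2-regular, so G = C_4 ⊔ C_3. The components are non-isomorphic (different sizes), so Aut(G) = Aut(C_4) × Aut(C_3) = D_4 × D_3 of order 8·6 = 48.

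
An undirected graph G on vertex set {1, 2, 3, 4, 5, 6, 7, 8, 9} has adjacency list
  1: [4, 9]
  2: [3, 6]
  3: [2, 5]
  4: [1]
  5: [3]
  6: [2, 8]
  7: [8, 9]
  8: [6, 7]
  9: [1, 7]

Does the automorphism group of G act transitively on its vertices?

No

Automorphisms preserve degree, but G has vertices of degree 1 and vertices of degree 2; no automorphism maps one to the other, so G is not vertex-transitive.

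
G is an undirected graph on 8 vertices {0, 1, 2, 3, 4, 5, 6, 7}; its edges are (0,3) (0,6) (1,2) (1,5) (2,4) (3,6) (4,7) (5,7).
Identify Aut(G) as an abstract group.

D_3 × D_5

G has two connected components, {1, 2, 4, 5, 7} and {0, 3, 6}; each is 2-regular, so G = C_5 ⊔ C_3. No automorphism exchanges components of different sizes, hence Aut(G) is the direct product D_3 × D_5, order 60.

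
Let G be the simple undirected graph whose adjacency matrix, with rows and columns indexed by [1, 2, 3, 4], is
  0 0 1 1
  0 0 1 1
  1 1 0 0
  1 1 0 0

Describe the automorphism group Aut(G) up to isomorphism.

G is 2-regular and bipartite on 2^2 = 4 vertices with girth 4; it is the hypercube graph Q_2. The symmetry group of the 2-cube is the hyperoctahedral group B_2 = Z_2 ≀ S_2, of order 2^2·2! = 8.

D_4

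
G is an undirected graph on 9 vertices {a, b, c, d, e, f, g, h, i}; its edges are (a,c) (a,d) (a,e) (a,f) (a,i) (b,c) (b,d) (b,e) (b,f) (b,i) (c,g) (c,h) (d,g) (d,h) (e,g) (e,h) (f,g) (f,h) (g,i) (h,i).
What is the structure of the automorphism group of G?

The vertices split by degree into {a, b, g, h} (degree 5) and {c, d, e, f, i} (degree 4); every edge runs between the two parts, so G is the complete bipartite graph K_{4,5}. The parts have unequal sizes, so no automorphism swaps them; each part is permuted independently, giving S_4 × S_5 of order 4!·5! = 2880.

S_4 × S_5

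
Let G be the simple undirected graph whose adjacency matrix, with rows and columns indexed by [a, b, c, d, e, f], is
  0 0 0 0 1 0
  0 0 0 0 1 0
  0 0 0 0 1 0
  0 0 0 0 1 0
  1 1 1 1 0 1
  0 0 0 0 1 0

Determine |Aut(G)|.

Vertex e has degree 5 and every other vertex has degree 1, so G is the star K_{1,5} with centre e. The 5 leaves are pairwise interchangeable while the centre is fixed, giving Aut(G) = S_5.

120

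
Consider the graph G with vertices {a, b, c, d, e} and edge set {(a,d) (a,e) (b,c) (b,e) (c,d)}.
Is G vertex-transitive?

Every vertex has degree 2 and the graph is connected, so G is the 5-cycle C_5. C_5 has 5 rotations and 5 reflections, so Aut(C_5) ≅ D_5 of order 10. This group acts transitively on the 5 vertices.

Yes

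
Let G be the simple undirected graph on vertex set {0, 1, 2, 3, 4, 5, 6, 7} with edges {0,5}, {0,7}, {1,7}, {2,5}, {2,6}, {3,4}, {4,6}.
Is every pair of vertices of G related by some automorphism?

Automorphisms preserve degree, but G has vertices of degree 1 and vertices of degree 2; no automorphism maps one to the other, so G is not vertex-transitive.

No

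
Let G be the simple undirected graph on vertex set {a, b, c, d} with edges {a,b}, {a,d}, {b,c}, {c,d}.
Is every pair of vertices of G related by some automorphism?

G is 2-regular and bipartite on 2^2 = 4 vertices with girth 4; it is the hypercube graph Q_2. Aut(Q_2) consists of the signed permutations of the 2 coordinate axes: 2! permutations times 2^2 sign flips, so |Aut| = 2^2·2! = 8. Under this action every vertex can be carried to every other, so G is vertex-transitive.

Yes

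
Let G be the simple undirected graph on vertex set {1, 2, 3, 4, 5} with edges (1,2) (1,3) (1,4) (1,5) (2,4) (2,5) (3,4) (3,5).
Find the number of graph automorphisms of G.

Vertex 1 is the unique vertex of degree 4; the remaining 4 vertices each have degree 3 and induce a cycle, so G is the wheel on 5 vertices with hub 1. Every automorphism fixes the hub and acts on the rim 4-cycle, so Aut(G) ≅ Aut(C_4) = D_4 of order 8.

8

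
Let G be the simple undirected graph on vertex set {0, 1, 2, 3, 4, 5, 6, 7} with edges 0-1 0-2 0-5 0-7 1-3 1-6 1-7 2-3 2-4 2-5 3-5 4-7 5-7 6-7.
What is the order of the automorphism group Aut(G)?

1

The degree sequence is [4, 4, 4, 3, 2, 4, 2, 5]. Checking the degree-preserving permutations of the vertex set shows that none except the identity preserves every edge, so Aut(G) is trivial.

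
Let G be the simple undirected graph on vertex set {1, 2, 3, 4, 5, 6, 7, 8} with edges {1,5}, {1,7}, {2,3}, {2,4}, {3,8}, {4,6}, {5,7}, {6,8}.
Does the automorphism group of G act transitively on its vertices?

G has two connected components, {2, 3, 4, 6, 8} and {1, 5, 7}; each is 2-regular, so G = C_5 ⊔ C_3. The orbit of 1 under Aut(G) is {1, 5, 7}, which does not contain 2, so G is not vertex-transitive.

No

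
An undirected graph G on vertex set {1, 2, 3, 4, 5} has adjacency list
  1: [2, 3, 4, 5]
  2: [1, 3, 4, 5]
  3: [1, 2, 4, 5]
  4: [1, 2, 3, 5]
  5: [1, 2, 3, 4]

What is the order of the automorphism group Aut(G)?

All 5 vertices are pairwise adjacent: G = K_5. Any permutation of the 5 vertices preserves K_5, so Aut(K_5) = S_5 of order 5! = 120.

120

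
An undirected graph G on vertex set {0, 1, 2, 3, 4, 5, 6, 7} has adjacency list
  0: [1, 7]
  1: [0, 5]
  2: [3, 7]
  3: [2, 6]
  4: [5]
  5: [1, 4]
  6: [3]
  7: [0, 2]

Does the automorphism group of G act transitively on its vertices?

Automorphisms preserve degree, but G has vertices of degree 1 and vertices of degree 2; no automorphism maps one to the other, so G is not vertex-transitive.

No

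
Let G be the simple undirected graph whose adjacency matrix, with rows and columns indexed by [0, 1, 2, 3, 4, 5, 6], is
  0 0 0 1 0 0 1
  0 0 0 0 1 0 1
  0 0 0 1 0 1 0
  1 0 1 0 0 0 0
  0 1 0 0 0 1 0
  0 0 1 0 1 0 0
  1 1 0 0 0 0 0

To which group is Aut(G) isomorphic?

D_7

Every vertex has degree 2 and the graph is connected, so G is the 7-cycle C_7. C_7 has 7 rotations and 7 reflections, so Aut(C_7) ≅ D_7 of order 14.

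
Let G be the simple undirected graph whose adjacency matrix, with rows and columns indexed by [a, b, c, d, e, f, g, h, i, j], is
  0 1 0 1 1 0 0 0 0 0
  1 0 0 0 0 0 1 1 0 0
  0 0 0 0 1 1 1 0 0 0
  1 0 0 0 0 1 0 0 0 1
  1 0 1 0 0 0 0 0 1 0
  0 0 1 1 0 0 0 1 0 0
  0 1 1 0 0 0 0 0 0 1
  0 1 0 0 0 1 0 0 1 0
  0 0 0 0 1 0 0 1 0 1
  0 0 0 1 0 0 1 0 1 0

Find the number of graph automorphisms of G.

G is 3-regular on 10 vertices with no triangles and no 4-cycles (girth 5): this is the Petersen graph. Viewing the Petersen graph as the Kneser graph K(5,2) — vertices are 2-subsets of {1,…,5}, edges join disjoint pairs — its automorphisms are exactly the permutations of the 5-element set, so Aut ≅ S_5 of order 120.

120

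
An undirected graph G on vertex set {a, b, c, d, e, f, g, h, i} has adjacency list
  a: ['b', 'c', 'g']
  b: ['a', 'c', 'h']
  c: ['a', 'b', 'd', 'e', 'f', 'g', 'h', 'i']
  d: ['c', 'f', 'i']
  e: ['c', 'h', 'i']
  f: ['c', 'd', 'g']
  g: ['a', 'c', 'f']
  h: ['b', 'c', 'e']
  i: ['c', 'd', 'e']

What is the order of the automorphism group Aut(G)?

Vertex c is the unique vertex of degree 8; the remaining 8 vertices each have degree 3 and induce a cycle, so G is the wheel on 9 vertices with hub c. Every automorphism fixes the hub and acts on the rim 8-cycle, so Aut(G) ≅ Aut(C_8) = D_8 of order 16.

16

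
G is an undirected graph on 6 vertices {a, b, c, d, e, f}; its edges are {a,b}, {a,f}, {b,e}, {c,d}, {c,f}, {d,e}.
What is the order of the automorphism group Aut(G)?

G is 2-regular and connected on 6 vertices, i.e. the cycle C_6. C_6 has 6 rotations and 6 reflections, so Aut(C_6) ≅ D_6 of order 12.

12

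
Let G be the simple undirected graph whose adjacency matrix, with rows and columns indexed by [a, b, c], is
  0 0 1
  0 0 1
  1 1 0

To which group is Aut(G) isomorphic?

The degree sequence is [1, 1, 2]; the two degree-1 vertices a and b are the ends of a path, so G = P_3. A path has exactly one nontrivial symmetry — reversal — giving Aut(G) of order 2.

the cyclic group of order 2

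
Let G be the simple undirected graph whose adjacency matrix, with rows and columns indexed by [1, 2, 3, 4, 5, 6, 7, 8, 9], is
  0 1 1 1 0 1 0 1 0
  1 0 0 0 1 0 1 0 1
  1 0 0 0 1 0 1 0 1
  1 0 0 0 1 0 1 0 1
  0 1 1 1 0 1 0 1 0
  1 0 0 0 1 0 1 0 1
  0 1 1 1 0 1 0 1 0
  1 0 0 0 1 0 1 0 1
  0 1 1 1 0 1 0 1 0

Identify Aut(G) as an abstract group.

The vertices split by degree into {1, 5, 7, 9} (degree 5) and {2, 3, 4, 6, 8} (degree 4); every edge runs between the two parts, so G is the complete bipartite graph K_{4,5}. Automorphisms preserve the bipartition setwise (since the parts differ in size) and act as S_5 × S_4 within it; |Aut| = 2880.

S_5 × S_4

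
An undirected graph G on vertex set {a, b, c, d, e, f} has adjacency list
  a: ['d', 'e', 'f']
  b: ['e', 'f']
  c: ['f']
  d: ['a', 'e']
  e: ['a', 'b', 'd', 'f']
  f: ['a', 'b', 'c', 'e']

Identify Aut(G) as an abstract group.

1

Degrees alone do not determine every vertex (e.g. b and d both have degree 2), but their neighbour-degree multisets differ: N(b) has degrees [4, 4] while N(d) has degrees [3, 4]. Repeating this refinement separates all vertices, so the only automorphism is the identity.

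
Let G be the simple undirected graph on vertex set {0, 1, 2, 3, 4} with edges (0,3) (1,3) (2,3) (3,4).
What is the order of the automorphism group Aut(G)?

Vertex 3 has degree 4 and every other vertex has degree 1, so G is the star K_{1,4} with centre 3. The 4 leaves are pairwise interchangeable while the centre is fixed, giving Aut(G) = S_4.

24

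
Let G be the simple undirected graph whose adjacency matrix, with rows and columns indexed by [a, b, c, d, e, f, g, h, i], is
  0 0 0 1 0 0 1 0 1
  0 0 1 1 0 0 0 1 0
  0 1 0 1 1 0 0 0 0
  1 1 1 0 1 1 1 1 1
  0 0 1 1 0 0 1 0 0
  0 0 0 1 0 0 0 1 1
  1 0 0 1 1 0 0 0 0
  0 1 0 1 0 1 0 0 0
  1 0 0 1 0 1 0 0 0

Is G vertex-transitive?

No

Vertex d is the only vertex of degree 8, so every automorphism fixes it; G is not vertex-transitive.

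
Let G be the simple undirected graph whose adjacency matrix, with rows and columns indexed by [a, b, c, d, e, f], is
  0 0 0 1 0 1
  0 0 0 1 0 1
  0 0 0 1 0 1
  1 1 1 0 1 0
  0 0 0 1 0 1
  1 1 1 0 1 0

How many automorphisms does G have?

48

The vertices split by degree into {d, f} (degree 4) and {a, b, c, e} (degree 2); every edge runs between the two parts, so G is the complete bipartite graph K_{2,4}. Automorphisms preserve the bipartition setwise (since the parts differ in size) and act as S_4 × S_2 within it; |Aut| = 48.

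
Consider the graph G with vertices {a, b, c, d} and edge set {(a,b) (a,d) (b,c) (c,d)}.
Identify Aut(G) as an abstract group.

Z_2^2 ⋊ S_2

G is 2-regular and bipartite on 2^2 = 4 vertices with girth 4; it is the hypercube graph Q_2. The symmetry group of the 2-cube is the hyperoctahedral group B_2 = Z_2 ≀ S_2, of order 2^2·2! = 8.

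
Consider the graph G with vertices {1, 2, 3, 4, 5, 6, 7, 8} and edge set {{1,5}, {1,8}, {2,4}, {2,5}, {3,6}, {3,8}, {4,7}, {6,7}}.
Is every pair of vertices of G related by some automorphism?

Yes

G is 2-regular and connected on 8 vertices, i.e. the cycle C_8. The automorphisms of the 8-cycle are exactly the symmetries of a regular 8-gon: the dihedral group D_8, |D_8| = 16. This group acts transitively on the 8 vertices.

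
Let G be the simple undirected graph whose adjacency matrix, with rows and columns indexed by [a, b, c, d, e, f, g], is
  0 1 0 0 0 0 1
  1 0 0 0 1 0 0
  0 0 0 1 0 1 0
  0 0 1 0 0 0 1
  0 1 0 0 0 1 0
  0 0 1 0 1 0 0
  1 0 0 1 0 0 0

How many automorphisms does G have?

Every vertex has degree 2 and the graph is connected, so G is the 7-cycle C_7. C_7 has 7 rotations and 7 reflections, so Aut(C_7) ≅ D_7 of order 14.

14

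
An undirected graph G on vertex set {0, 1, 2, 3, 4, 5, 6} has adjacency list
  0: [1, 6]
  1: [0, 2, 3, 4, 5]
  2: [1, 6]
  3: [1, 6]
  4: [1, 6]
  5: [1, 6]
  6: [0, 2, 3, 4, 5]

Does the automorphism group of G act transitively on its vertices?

Automorphisms preserve degree, but G has vertices of degree 2 and vertices of degree 5; no automorphism maps one to the other, so G is not vertex-transitive.

No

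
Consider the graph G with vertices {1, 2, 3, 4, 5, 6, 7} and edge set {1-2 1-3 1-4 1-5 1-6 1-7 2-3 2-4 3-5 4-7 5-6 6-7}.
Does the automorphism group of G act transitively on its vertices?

No

Vertex 1 is the only vertex of degree 6, so every automorphism fixes it; G is not vertex-transitive.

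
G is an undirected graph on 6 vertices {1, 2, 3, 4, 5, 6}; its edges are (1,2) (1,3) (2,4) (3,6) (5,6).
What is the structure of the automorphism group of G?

The degree sequence is [2, 2, 2, 1, 1, 2]; the two degree-1 vertices 4 and 5 are the ends of a path, so G = P_6. The only nontrivial automorphism of a path is the end-to-end reflection, so Aut(G) ≅ Z_2.

C_2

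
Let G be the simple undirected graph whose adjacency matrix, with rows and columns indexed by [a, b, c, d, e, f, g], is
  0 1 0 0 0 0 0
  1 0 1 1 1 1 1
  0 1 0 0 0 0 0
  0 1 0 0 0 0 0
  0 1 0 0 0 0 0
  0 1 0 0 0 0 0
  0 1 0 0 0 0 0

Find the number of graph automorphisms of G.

720

Vertex b has degree 6 and every other vertex has degree 1, so G is the star K_{1,6} with centre b. The 6 leaves are pairwise interchangeable while the centre is fixed, giving Aut(G) = S_6.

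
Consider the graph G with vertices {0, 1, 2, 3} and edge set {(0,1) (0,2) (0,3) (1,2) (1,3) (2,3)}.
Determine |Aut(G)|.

24

All 4 vertices are pairwise adjacent: G = K_4. Every bijection on the vertex set is an automorphism of K_4; hence Aut(K_4) ≅ S_4, order 24.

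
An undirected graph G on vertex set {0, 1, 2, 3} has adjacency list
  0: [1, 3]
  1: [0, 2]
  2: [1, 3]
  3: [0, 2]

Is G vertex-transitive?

Every vertex has degree 2 and the graph is connected, so G is the 4-cycle C_4. The automorphisms of the 4-cycle are exactly the symmetries of a regular 4-gon: the dihedral group D_4, |D_4| = 8. Under this action every vertex can be carried to every other, so G is vertex-transitive.

Yes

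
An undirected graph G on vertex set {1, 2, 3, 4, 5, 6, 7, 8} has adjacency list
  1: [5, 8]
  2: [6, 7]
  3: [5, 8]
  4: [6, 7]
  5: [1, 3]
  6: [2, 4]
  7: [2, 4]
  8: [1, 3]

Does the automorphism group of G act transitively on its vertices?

G has two connected components, {1, 3, 5, 8} and {2, 4, 6, 7}; each is 2-regular, so G = C_4 ⊔ C_4. Aut of a disjoint union of two copies of C_4 is the wreath product D_4 ≀ Z_2, of order 2·8² = 128. This group acts transitively on the 8 vertices.

Yes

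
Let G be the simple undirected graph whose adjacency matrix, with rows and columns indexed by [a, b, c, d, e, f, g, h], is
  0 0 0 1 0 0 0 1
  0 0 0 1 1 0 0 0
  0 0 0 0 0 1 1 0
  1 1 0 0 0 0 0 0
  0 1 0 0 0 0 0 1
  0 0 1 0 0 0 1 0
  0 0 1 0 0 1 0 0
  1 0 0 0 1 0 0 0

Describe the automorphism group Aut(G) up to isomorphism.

D_3 × D_5

G has two connected components, {a, b, d, e, h} and {c, f, g}; each is 2-regular, so G = C_5 ⊔ C_3. The components are non-isomorphic (different sizes), so Aut(G) = Aut(C_3) × Aut(C_5) = D_3 × D_5 of order 6·10 = 60.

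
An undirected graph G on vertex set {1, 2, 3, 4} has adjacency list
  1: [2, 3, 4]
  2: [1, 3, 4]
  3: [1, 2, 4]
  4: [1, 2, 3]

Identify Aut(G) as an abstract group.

the symmetric group on 4 letters

All 4 vertices are pairwise adjacent: G = K_4. Every bijection on the vertex set is an automorphism of K_4; hence Aut(K_4) ≅ S_4, order 24.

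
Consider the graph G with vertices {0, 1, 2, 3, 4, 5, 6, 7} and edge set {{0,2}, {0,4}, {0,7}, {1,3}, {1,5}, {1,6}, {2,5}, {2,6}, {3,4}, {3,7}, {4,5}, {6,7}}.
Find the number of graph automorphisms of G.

48

G is 3-regular and bipartite on 2^3 = 8 vertices with girth 4; it is the hypercube graph Q_3. Aut(Q_3) consists of the signed permutations of the 3 coordinate axes: 3! permutations times 2^3 sign flips, so |Aut| = 2^3·3! = 48.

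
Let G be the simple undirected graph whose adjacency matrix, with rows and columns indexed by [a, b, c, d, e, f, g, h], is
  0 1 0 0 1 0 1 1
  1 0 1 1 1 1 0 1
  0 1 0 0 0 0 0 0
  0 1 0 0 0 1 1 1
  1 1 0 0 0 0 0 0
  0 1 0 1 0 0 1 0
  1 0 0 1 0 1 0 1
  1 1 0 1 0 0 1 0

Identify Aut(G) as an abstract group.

Degrees alone do not determine every vertex (e.g. a and d both have degree 4), but their neighbour-degree multisets differ: N(a) has degrees [2, 4, 4, 6] while N(d) has degrees [3, 4, 4, 6]. Repeating this refinement separates all vertices, so the only automorphism is the identity.

1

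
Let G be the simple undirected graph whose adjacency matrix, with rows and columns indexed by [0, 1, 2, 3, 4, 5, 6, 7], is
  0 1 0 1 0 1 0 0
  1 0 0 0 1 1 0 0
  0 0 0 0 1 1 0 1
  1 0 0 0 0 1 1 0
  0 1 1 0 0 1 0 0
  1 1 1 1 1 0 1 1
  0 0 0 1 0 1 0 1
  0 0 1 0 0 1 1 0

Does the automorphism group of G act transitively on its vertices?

Vertex 5 is the only vertex of degree 7, so every automorphism fixes it; G is not vertex-transitive.

No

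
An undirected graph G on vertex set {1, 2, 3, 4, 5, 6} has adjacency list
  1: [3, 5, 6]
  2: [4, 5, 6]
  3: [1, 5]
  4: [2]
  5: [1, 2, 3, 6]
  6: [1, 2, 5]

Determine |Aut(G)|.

1

Degrees alone do not determine every vertex (e.g. 1 and 2 both have degree 3), but their neighbour-degree multisets differ: N(1) has degrees [2, 3, 4] while N(2) has degrees [1, 3, 4]. Repeating this refinement separates all vertices, so the only automorphism is the identity.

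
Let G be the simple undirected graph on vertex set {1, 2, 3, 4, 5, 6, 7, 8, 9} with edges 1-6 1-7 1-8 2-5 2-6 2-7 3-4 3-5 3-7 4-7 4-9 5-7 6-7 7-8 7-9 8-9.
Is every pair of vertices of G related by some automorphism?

No

Vertex 7 is the only vertex of degree 8, so every automorphism fixes it; G is not vertex-transitive.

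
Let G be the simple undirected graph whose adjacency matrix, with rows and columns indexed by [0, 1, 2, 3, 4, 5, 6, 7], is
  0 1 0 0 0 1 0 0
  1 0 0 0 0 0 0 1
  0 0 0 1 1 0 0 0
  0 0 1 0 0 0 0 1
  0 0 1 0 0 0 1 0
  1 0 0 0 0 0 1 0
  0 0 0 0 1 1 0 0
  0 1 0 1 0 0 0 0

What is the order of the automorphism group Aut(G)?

16

Every vertex has degree 2 and the graph is connected, so G is the 8-cycle C_8. C_8 has 8 rotations and 8 reflections, so Aut(C_8) ≅ D_8 of order 16.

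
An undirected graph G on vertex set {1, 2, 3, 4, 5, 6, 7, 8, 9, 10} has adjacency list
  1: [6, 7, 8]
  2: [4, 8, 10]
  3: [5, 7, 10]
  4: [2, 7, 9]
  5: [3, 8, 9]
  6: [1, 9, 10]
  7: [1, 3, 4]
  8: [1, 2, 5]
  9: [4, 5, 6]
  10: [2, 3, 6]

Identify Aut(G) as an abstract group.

S_5

G is 3-regular on 10 vertices with no triangles and no 4-cycles (girth 5): this is the Petersen graph. Viewing the Petersen graph as the Kneser graph K(5,2) — vertices are 2-subsets of {1,…,5}, edges join disjoint pairs — its automorphisms are exactly the permutations of the 5-element set, so Aut ≅ S_5 of order 120.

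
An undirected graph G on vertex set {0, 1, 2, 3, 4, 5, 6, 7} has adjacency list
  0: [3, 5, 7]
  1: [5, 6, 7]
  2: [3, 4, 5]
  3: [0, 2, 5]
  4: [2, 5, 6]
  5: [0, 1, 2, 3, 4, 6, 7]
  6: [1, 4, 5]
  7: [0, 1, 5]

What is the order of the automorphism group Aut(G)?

Vertex 5 is the unique vertex of degree 7; the remaining 7 vertices each have degree 3 and induce a cycle, so G is the wheel on 8 vertices with hub 5. With the hub fixed, the remaining symmetry is that of the rim cycle C_7, giving the dihedral group D_7.

14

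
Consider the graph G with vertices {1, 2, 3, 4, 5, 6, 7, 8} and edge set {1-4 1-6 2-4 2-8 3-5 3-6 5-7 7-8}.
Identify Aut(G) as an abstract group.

G is 2-regular and connected on 8 vertices, i.e. the cycle C_8. C_8 has 8 rotations and 8 reflections, so Aut(C_8) ≅ D_8 of order 16.

D_8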